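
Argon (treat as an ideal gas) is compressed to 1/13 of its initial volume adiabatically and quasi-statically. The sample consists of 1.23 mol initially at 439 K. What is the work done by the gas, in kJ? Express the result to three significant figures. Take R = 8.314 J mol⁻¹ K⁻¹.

Adiabatic: T₁V₁^(γ−1) = T₂V₂^(γ−1) ⇒ T₂ = T₁ (V₁/V₂)^(γ−1).
γ = 5/3 for a monatomic ideal gas, so γ−1 = 2/3.
T₂ = 439 × 13^(2/3) = 2427 K.
Q = 0, so ΔU = W_on_gas = nCᵥΔT with Cᵥ = R/(γ−1) = 12.47 J/(mol·K).
ΔU = 1.23 × 12.47 × (2427 − 439) = 30500 J.
Work done by the gas = −ΔU = -30500 J.

W ≈ -30.5 kJ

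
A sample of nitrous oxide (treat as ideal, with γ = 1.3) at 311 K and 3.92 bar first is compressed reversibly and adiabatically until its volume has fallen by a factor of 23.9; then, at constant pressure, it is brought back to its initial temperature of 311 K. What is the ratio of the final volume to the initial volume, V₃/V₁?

Adiabatic step: V₂/V₁ = 0.04184; T₂ = T₁·23.9^(0.3) = 805.9 K.
Isobaric step: V₃/V₂ = T₃/T₂ = 311/805.9.
V₃/V₁ = (V₂/V₁)(V₃/V₂) = 0.04184 × (311/805.9) = 0.01615.

V₃/V₁ ≈ 0.0161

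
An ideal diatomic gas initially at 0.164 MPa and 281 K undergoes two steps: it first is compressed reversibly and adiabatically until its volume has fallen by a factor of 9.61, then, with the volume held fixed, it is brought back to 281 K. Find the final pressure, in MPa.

P₃ ≈ 1.58 MPa

For a diatomic ideal gas γ = 7/5.
Adiabatic step (PV^γ = const): P₂ = 0.164×9.61^(7/5) = 3.896 MPa; T₂ = 281×9.61^(2/5) = 694.7 K.
Isochoric: P₃ = P₂(T₃/T₂) = 3.896 × (281/694.7) = 1.576 MPa.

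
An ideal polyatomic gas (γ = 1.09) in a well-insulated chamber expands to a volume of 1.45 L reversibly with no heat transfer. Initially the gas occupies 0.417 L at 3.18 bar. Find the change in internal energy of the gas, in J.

ΔU ≈ -156 J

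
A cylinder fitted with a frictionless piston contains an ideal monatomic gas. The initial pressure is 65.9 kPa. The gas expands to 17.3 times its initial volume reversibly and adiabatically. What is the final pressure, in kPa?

Since PV^γ is constant along a reversible adiabat, P₂ = P₁ (V₁/V₂)^γ.
For a monatomic ideal gas γ = 5/3.
P₂ = 65.9 × (1/17.3)^(5/3) = 0.5695 kPa.

P₂ ≈ 0.569 kPa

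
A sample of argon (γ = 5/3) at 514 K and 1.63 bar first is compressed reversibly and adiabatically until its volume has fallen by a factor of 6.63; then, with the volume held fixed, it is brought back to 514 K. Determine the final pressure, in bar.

Adiabatic step (PV^γ = const): P₂ = 1.63×6.63^(5/3) = 38.14 bar; T₂ = 514×6.63^(2/3) = 1814 K.
Isochoric: P₃ = P₂(T₃/T₂) = 38.14 × (514/1814) = 10.81 bar.

P₃ ≈ 10.8 bar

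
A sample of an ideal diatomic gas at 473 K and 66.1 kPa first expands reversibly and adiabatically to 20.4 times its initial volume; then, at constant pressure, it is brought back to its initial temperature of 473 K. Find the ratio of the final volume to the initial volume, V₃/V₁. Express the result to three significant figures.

V₃/V₁ ≈ 68.2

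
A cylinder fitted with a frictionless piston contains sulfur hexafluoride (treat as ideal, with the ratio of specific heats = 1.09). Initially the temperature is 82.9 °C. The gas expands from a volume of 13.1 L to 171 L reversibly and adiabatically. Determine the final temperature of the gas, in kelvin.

Adiabatic: T₁V₁^(γ−1) = T₂V₂^(γ−1) ⇒ T₂ = T₁ (V₁/V₂)^(γ−1).
T₁ = 82.9 °C = 356 K.
T₂ = 356 × (13.1/171)^(0.09) = 282.6 K.

T₂ ≈ 283 K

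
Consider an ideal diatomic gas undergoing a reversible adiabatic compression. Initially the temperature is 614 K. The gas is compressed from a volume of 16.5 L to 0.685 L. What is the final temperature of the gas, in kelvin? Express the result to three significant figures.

Adiabatic: T₁V₁^(γ−1) = T₂V₂^(γ−1) ⇒ T₂ = T₁ (V₁/V₂)^(γ−1).
For a diatomic ideal gas γ = 7/5, so γ−1 = 2/5.
T₂ = 614 × (16.5/0.685)^(2/5) = 2192 K.

T₂ ≈ 2190 K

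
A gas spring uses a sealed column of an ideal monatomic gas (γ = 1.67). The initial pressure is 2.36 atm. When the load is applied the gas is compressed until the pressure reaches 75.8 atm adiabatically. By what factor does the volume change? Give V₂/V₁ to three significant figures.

From PV^γ = const, V₂/V₁ = (P₁/P₂)^(1/γ).
V₂/V₁ = (2.36/75.8)^(0.599) = 0.1252.

V₂/V₁ ≈ 0.125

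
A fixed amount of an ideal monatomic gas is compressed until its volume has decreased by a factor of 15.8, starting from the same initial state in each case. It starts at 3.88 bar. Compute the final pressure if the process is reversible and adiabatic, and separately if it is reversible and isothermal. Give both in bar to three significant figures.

adiabatic: 386 bar; isothermal: 61.3 bar

For a monatomic ideal gas γ = 5/3.
Isothermal: P₂ = P₁(V₁/V₂) = 3.88×15.8 = 61.3 bar.
Adiabatic: P₂ = P₁(V₁/V₂)^γ = 3.88×15.8^(5/3) = 386 bar.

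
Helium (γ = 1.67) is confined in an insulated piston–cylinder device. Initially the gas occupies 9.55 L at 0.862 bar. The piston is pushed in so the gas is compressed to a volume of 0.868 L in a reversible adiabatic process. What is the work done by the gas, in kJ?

W ≈ -4.90 kJ

P₂ = P₁(V₁/V₂)^γ = 0.862×(9.55/0.868)^(1.67) = 47.29 bar.
For a reversible adiabat, W_by_gas = (P₁V₁ − P₂V₂)/(γ−1).
W_by = (86200×0.00955 − 4.729×10^6×0.000868) / (0.67) = -4898 J.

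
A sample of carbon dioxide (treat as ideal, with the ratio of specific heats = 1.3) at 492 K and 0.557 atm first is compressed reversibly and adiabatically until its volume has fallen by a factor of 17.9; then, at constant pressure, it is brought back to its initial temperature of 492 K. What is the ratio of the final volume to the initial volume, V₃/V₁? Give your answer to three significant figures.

V₃/V₁ ≈ 0.0235

Adiabatic step: V₂/V₁ = 0.05587; T₂ = T₁·17.9^(0.3) = 1169 K.
Isobaric step: V₃/V₂ = T₃/T₂ = 492/1169.
V₃/V₁ = (V₂/V₁)(V₃/V₂) = 0.05587 × (492/1169) = 0.02351.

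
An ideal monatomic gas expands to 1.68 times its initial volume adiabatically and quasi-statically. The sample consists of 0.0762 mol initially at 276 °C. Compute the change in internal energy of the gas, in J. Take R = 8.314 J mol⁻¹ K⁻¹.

Adiabatic: T₁V₁^(γ−1) = T₂V₂^(γ−1) ⇒ T₂ = T₁ (V₁/V₂)^(γ−1).
γ = 5/3 for a monatomic ideal gas, so γ−1 = 2/3.
T₁ = 276 °C = 549.1 K.
T₂ = 549.1 × (1/1.68)^(2/3) = 388.6 K.
Q = 0, so ΔU = W_on_gas = nCᵥΔT with Cᵥ = R/(γ−1) = 12.47 J/(mol·K).
ΔU = 0.0762 × 12.47 × (388.6 − 549.1) = -152.6 J.

ΔU ≈ -153 J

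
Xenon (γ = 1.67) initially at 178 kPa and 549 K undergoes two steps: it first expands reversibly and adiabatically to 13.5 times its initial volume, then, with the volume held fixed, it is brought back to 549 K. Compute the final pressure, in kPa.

Adiabatic step (PV^γ = const): P₂ = 178×(1/13.5)^(1.67) = 2.305 kPa; T₂ = 549×(1/13.5)^(0.67) = 96 K.
Isochoric: P₃ = P₂(T₃/T₂) = 2.305 × (549/96) = 13.19 kPa.

P₃ ≈ 13.2 kPa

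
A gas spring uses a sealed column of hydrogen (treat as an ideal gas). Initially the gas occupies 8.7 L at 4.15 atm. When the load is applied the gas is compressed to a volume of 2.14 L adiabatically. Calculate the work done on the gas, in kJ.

W ≈ 6.88 kJ

γ = 7/5 for a diatomic ideal gas.
P₂ = P₁(V₁/V₂)^γ = 4.15×(8.7/2.14)^(7/5) = 29.57 atm.
For a reversible adiabat, W_by_gas = (P₁V₁ − P₂V₂)/(γ−1).
W_by = (420500×0.0087 − 2.996×10^6×0.00214) / (2/5) = -6882 J.
W_on_gas = −W_by = 6882 J.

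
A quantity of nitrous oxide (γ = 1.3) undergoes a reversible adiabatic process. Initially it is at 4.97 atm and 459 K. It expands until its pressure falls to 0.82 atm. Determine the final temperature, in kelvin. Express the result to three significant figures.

Adiabatic: T₂/T₁ = (P₂/P₁)^((γ−1)/γ).
T₂ = 459 × (0.82/4.97)^(0.231) = 302.8 K.

T₂ ≈ 303 K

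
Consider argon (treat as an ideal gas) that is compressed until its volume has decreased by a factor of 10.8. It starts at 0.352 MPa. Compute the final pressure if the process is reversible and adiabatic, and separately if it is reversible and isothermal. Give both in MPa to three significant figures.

For a monatomic ideal gas γ = 5/3.
Isothermal: P₂ = P₁(V₁/V₂) = 0.352×10.8 = 3.802 MPa.
Adiabatic: P₂ = P₁(V₁/V₂)^γ = 0.352×10.8^(5/3) = 18.57 MPa.

adiabatic: 18.6 MPa; isothermal: 3.80 MPa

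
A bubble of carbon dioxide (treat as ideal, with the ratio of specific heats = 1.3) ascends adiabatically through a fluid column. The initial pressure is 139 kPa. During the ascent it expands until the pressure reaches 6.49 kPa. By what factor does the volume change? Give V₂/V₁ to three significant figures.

V₂/V₁ ≈ 10.6

From PV^γ = const, V₂/V₁ = (P₁/P₂)^(1/γ).
V₂/V₁ = (139/6.49)^(0.769) = 10.56.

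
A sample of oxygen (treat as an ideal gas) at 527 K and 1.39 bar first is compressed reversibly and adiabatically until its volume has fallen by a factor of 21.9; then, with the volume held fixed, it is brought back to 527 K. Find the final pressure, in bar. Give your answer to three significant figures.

For a diatomic ideal gas γ = 7/5.
Adiabatic step (PV^γ = const): P₂ = 1.39×21.9^(7/5) = 104.6 bar; T₂ = 527×21.9^(2/5) = 1811 K.
Isochoric: P₃ = P₂(T₃/T₂) = 104.6 × (527/1811) = 30.44 bar.

P₃ ≈ 30.4 bar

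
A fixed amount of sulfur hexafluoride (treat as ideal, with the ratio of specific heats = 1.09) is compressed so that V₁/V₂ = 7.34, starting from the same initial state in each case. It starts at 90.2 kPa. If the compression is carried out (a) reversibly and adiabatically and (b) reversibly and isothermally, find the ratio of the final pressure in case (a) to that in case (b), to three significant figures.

P_adiabatic / P_isothermal ≈ 1.20

Isothermal: P_b = P₁(V₁/V₂) = 90.2×7.34.
Adiabatic: P_a = P₁(V₁/V₂)^γ = 90.2×7.34^(1.09).
P_a/P_b = (V₁/V₂)^(γ−1) = 7.34^(0.09) = 1.196.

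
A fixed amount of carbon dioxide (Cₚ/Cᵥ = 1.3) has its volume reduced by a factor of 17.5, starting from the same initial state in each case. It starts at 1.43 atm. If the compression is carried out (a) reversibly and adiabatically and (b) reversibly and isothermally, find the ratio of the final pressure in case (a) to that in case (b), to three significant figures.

P_adiabatic / P_isothermal ≈ 2.36

Isothermal: P_b = P₁(V₁/V₂) = 1.43×17.5.
Adiabatic: P_a = P₁(V₁/V₂)^γ = 1.43×17.5^(1.3).
P_a/P_b = (V₁/V₂)^(γ−1) = 17.5^(0.3) = 2.36.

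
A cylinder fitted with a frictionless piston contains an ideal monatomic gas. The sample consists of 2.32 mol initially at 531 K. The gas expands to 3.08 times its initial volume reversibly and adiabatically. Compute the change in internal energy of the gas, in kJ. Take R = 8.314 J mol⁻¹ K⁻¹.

ΔU ≈ -8.11 kJ

For a reversible adiabat TV^(γ−1) is constant, so T₂ = T₁ (V₁/V₂)^(γ−1).
γ = 5/3 for a monatomic ideal gas, so γ−1 = 2/3.
T₂ = 531 × (1/3.08)^(2/3) = 250.8 K.
Q = 0, so ΔU = W_on_gas = nCᵥΔT with Cᵥ = R/(γ−1) = 12.47 J/(mol·K).
ΔU = 2.32 × 12.47 × (250.8 − 531) = -8106 J.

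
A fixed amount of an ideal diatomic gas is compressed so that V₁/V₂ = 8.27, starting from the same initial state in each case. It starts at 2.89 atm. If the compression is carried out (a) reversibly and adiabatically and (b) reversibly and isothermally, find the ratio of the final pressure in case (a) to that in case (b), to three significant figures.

For a diatomic ideal gas γ = 7/5.
Isothermal: P_b = P₁(V₁/V₂) = 2.89×8.27.
Adiabatic: P_a = P₁(V₁/V₂)^γ = 2.89×8.27^(7/5).
P_a/P_b = (V₁/V₂)^(γ−1) = 8.27^(2/5) = 2.328.

P_adiabatic / P_isothermal ≈ 2.33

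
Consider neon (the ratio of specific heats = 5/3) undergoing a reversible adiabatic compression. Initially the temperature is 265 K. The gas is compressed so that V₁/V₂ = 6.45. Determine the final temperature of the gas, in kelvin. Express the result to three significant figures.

T₂ ≈ 918 K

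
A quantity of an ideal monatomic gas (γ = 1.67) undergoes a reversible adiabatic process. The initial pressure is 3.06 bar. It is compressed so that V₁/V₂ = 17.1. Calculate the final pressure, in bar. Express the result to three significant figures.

Since PV^γ is constant along a reversible adiabat, P₂ = P₁ (V₁/V₂)^γ.
P₂ = 3.06 × 17.1^(1.67) = 350.6 bar.

P₂ ≈ 351 bar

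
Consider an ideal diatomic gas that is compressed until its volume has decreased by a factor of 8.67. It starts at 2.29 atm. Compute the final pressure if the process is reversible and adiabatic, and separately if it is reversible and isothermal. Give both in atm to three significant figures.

adiabatic: 47.1 atm; isothermal: 19.9 atm

For a diatomic ideal gas γ = 7/5.
Isothermal: P₂ = P₁(V₁/V₂) = 2.29×8.67 = 19.85 atm.
Adiabatic: P₂ = P₁(V₁/V₂)^γ = 2.29×8.67^(7/5) = 47.1 atm.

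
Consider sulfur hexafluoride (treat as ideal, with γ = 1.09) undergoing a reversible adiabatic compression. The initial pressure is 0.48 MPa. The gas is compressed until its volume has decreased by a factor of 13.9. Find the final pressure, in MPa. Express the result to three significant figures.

P₂ ≈ 8.46 MPa

Adiabatic: P₁V₁^γ = P₂V₂^γ ⇒ P₂ = P₁ (V₁/V₂)^γ.
P₂ = 0.48 × 13.9^(1.09) = 8.455 MPa.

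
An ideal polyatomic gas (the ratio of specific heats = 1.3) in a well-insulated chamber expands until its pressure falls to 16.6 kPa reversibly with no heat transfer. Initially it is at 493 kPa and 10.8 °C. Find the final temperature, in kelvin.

Along an adiabat T P^((1−γ)/γ) is constant, so T₂ = T₁ (P₂/P₁)^((γ−1)/γ).
T₁ = 10.8 °C = 283.9 K.
T₂ = 283.9 × (16.6/493)^(0.231) = 129.8 K.

T₂ ≈ 130 K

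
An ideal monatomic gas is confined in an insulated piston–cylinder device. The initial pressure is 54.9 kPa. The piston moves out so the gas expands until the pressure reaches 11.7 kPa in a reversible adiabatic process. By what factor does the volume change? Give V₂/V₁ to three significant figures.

V₂/V₁ ≈ 2.53

From PV^γ = const, V₂/V₁ = (P₁/P₂)^(1/γ).
For a monatomic ideal gas γ = 5/3.
V₂/V₁ = (54.9/11.7)^(3/5) = 2.528.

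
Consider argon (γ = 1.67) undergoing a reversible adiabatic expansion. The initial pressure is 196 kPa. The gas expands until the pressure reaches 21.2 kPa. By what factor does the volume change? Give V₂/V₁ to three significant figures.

V₂/V₁ ≈ 3.79

From PV^γ = const, V₂/V₁ = (P₁/P₂)^(1/γ).
V₂/V₁ = (196/21.2)^(0.599) = 3.788.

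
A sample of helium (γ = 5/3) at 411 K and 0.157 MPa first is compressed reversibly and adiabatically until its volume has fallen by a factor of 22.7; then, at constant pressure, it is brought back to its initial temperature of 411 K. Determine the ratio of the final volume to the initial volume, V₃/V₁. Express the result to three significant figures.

Adiabatic step: V₂/V₁ = 0.04405; T₂ = T₁·22.7^(2/3) = 3295 K.
Isobaric step: V₃/V₂ = T₃/T₂ = 411/3295.
V₃/V₁ = (V₂/V₁)(V₃/V₂) = 0.04405 × (411/3295) = 0.005495.

V₃/V₁ ≈ 0.00549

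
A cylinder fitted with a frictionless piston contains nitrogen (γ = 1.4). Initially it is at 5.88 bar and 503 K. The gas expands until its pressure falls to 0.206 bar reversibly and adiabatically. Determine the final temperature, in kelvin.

T₂ ≈ 193 K

Along an adiabat T P^((1−γ)/γ) is constant, so T₂ = T₁ (P₂/P₁)^((γ−1)/γ).
T₂ = 503 × (0.206/5.88)^(0.286) = 193.1 K.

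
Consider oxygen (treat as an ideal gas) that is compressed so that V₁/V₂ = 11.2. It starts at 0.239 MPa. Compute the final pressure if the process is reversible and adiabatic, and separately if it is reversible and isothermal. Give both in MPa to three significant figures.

For a diatomic ideal gas γ = 7/5.
Isothermal: P₂ = P₁(V₁/V₂) = 0.239×11.2 = 2.677 MPa.
Adiabatic: P₂ = P₁(V₁/V₂)^γ = 0.239×11.2^(7/5) = 7.036 MPa.

adiabatic: 7.04 MPa; isothermal: 2.68 MPa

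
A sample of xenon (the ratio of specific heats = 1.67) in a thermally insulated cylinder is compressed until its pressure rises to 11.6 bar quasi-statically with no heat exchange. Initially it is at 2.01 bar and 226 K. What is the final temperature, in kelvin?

T₂ ≈ 457 K

Along an adiabat T P^((1−γ)/γ) is constant, so T₂ = T₁ (P₂/P₁)^((γ−1)/γ).
T₂ = 226 × (11.6/2.01)^(0.401) = 456.6 K.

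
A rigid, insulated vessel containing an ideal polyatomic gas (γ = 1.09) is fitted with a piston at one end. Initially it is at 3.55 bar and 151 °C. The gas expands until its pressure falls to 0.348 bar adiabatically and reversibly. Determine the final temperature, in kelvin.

T₂ ≈ 350 K

Adiabatic: T₂/T₁ = (P₂/P₁)^((γ−1)/γ).
T₁ = 151 °C = 424.1 K.
T₂ = 424.1 × (0.348/3.55)^(0.0826) = 350.1 K.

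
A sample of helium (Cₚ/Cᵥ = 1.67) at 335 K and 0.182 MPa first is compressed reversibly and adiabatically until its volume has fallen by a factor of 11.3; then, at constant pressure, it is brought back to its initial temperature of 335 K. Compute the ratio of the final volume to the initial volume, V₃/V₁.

V₃/V₁ ≈ 0.0174

Adiabatic step: V₂/V₁ = 0.0885; T₂ = T₁·11.3^(0.67) = 1701 K.
Isobaric step: V₃/V₂ = T₃/T₂ = 335/1701.
V₃/V₁ = (V₂/V₁)(V₃/V₂) = 0.0885 × (335/1701) = 0.01743.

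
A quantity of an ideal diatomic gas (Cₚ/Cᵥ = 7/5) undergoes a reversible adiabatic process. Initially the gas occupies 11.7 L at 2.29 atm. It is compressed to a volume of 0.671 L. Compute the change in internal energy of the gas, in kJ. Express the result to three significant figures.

ΔU ≈ 14.5 kJ

P₂ = P₁(V₁/V₂)^γ = 2.29×(11.7/0.671)^(7/5) = 125.3 atm.
For a reversible adiabat, W_by_gas = (P₁V₁ − P₂V₂)/(γ−1).
W_by = (232000×0.0117 − 1.269×10^7×0.000671) / (2/5) = -14510 J.
Q = 0 ⇒ ΔU = −W_by = 14510 J.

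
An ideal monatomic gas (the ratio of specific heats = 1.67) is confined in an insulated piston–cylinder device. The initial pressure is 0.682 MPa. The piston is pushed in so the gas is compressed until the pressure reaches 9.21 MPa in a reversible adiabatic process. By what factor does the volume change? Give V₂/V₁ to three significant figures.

From PV^γ = const, V₂/V₁ = (P₁/P₂)^(1/γ).
V₂/V₁ = (0.682/9.21)^(0.599) = 0.2104.

V₂/V₁ ≈ 0.210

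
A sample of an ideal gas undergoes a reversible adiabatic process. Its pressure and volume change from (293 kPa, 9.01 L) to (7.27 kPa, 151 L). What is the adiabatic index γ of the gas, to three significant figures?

γ ≈ 1.31

PV^γ = const ⇒ γ = ln(P₂/P₁) / ln(V₁/V₂).
γ = ln(7.27/293) / ln(9.01/151) = 1.311.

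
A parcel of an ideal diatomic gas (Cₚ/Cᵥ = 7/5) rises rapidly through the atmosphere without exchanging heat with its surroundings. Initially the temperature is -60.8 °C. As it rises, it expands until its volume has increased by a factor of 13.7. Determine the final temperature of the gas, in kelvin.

Adiabatic: T₁V₁^(γ−1) = T₂V₂^(γ−1) ⇒ T₂ = T₁ (V₁/V₂)^(γ−1).
T₁ = -60.8 °C = 212.3 K.
T₂ = 212.3 × (1/13.7)^(2/5) = 74.54 K.

T₂ ≈ 74.5 K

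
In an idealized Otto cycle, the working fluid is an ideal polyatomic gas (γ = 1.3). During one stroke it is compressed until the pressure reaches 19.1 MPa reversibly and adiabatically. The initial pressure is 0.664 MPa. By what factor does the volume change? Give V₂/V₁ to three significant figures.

From PV^γ = const, V₂/V₁ = (P₁/P₂)^(1/γ).
V₂/V₁ = (0.664/19.1)^(0.769) = 0.07547.

V₂/V₁ ≈ 0.0755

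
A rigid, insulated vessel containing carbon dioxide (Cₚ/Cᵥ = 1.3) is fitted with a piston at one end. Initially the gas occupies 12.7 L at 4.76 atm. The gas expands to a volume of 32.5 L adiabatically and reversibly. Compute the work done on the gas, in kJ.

W ≈ -5.02 kJ

P₂ = P₁(V₁/V₂)^γ = 4.76×(12.7/32.5)^(1.3) = 1.403 atm.
For a reversible adiabat, W_by_gas = (P₁V₁ − P₂V₂)/(γ−1).
W_by = (482300×0.0127 − 142200×0.0325) / (0.3) = 5015 J.
W_on_gas = −W_by = -5015 J.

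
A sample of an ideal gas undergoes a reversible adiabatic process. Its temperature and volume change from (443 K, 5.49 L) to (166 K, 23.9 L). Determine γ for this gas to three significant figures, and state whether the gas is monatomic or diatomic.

γ ≈ 1.67; monatomic

TV^(γ−1) = const ⇒ γ − 1 = ln(T₂/T₁) / ln(V₁/V₂).
γ = 1 + ln(166/443) / ln(5.49/23.9) = 1.667.
γ ≈ 1.67 is close to 5/3, so the gas is monatomic.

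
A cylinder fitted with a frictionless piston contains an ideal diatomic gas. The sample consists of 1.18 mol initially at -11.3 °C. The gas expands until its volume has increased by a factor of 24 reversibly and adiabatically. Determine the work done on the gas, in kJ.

W ≈ -4.62 kJ

For a reversible adiabat TV^(γ−1) is constant, so T₂ = T₁ (V₁/V₂)^(γ−1).
γ = 7/5 for a diatomic ideal gas, so γ−1 = 2/5.
T₁ = -11.3 °C = 261.8 K.
T₂ = 261.8 × (1/24)^(2/5) = 73.45 K.
Q = 0, so ΔU = W_on_gas = nCᵥΔT with Cᵥ = R/(γ−1) = 20.79 J/(mol·K).
ΔU = 1.18 × 20.79 × (73.45 − 261.8) = -4621 J.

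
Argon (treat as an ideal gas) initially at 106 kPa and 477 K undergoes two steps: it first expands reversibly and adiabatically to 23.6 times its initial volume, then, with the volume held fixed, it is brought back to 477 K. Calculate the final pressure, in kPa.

For a monatomic ideal gas γ = 5/3.
Adiabatic step (PV^γ = const): P₂ = 106×(1/23.6)^(5/3) = 0.5459 kPa; T₂ = 477×(1/23.6)^(2/3) = 57.98 K.
Isochoric: P₃ = P₂(T₃/T₂) = 0.5459 × (477/57.98) = 4.492 kPa.

P₃ ≈ 4.49 kPa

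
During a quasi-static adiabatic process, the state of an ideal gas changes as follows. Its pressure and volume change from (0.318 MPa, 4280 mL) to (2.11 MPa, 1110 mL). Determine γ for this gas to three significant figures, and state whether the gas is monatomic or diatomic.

γ ≈ 1.40; diatomic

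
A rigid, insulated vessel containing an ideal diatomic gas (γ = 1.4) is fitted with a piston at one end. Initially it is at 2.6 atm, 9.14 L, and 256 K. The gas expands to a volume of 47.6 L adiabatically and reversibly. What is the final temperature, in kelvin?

For a reversible adiabat TV^(γ−1) is constant, so T₂ = T₁ (V₁/V₂)^(γ−1).
T₂ = 256 × (9.14/47.6)^(0.4) = 132.3 K.

T₂ ≈ 132 K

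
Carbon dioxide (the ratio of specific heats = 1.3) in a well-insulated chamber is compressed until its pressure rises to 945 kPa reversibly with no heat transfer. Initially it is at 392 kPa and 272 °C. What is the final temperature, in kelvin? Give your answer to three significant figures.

Along an adiabat T P^((1−γ)/γ) is constant, so T₂ = T₁ (P₂/P₁)^((γ−1)/γ).
T₁ = 272 °C = 545.1 K.
T₂ = 545.1 × (945/392)^(0.231) = 667.9 K.

T₂ ≈ 668 K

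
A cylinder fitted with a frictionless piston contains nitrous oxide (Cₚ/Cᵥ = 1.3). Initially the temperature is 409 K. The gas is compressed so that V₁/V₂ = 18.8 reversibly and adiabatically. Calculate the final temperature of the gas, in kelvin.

T₂ ≈ 986 K

Adiabatic: T₁V₁^(γ−1) = T₂V₂^(γ−1) ⇒ T₂ = T₁ (V₁/V₂)^(γ−1).
T₂ = 409 × 18.8^(0.3) = 986.2 K.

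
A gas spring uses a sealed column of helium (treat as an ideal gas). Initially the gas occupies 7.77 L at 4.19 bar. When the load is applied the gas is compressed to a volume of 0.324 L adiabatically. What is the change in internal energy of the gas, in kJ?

ΔU ≈ 35.7 kJ

γ = 5/3 for a monatomic ideal gas.
P₂ = P₁(V₁/V₂)^γ = 4.19×(7.77/0.324)^(5/3) = 835.6 bar.
For a reversible adiabat, W_by_gas = (P₁V₁ − P₂V₂)/(γ−1).
W_by = (419000×0.00777 − 8.356×10^7×0.000324) / (2/3) = -35730 J.
Q = 0 ⇒ ΔU = −W_by = 35730 J.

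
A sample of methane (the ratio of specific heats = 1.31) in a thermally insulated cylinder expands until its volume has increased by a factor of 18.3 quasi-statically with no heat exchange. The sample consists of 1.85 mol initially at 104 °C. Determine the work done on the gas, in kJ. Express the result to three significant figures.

Adiabatic: T₁V₁^(γ−1) = T₂V₂^(γ−1) ⇒ T₂ = T₁ (V₁/V₂)^(γ−1).
T₁ = 104 °C = 377.1 K.
T₂ = 377.1 × (1/18.3)^(0.31) = 153.2 K.
Q = 0, so ΔU = W_on_gas = nCᵥΔT with Cᵥ = R/(γ−1) = 26.82 J/(mol·K).
ΔU = 1.85 × 26.82 × (153.2 − 377.1) = -11110 J.

W ≈ -11.1 kJ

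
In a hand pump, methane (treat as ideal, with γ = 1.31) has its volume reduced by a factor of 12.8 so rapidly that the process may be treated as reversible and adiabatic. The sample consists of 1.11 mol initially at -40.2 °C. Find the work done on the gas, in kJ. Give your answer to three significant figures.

Adiabatic: T₁V₁^(γ−1) = T₂V₂^(γ−1) ⇒ T₂ = T₁ (V₁/V₂)^(γ−1).
T₁ = -40.2 °C = 232.9 K.
T₂ = 232.9 × 12.8^(0.31) = 513.4 K.
Q = 0, so ΔU = W_on_gas = nCᵥΔT with Cᵥ = R/(γ−1) = 26.82 J/(mol·K).
ΔU = 1.11 × 26.82 × (513.4 − 232.9) = 8350 J.

W ≈ 8.35 kJ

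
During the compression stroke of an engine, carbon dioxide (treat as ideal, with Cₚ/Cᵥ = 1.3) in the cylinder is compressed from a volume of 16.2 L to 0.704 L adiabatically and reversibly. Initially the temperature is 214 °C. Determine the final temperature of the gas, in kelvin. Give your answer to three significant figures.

T₂ ≈ 1250 K

For a reversible adiabat TV^(γ−1) is constant, so T₂ = T₁ (V₁/V₂)^(γ−1).
T₁ = 214 °C = 487.1 K.
T₂ = 487.1 × (16.2/0.704)^(0.3) = 1248 K.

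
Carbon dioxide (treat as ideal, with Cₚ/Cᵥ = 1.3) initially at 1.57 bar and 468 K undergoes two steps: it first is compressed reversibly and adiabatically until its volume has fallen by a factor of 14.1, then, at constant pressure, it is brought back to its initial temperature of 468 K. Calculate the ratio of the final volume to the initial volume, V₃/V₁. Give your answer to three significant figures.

V₃/V₁ ≈ 0.0321

Adiabatic step: V₂/V₁ = 0.07092; T₂ = T₁·14.1^(0.3) = 1035 K.
Isobaric step: V₃/V₂ = T₃/T₂ = 468/1035.
V₃/V₁ = (V₂/V₁)(V₃/V₂) = 0.07092 × (468/1035) = 0.03206.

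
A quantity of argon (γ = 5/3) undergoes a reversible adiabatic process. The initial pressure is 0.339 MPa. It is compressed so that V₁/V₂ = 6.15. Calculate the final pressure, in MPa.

Since PV^γ is constant along a reversible adiabat, P₂ = P₁ (V₁/V₂)^γ.
P₂ = 0.339 × 6.15^(5/3) = 6.998 MPa.

P₂ ≈ 7.00 MPa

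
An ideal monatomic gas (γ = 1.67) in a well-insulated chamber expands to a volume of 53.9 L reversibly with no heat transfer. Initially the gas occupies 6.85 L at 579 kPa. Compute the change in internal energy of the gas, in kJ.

ΔU ≈ -4.43 kJ

P₂ = P₁(V₁/V₂)^γ = 579×(6.85/53.9)^(1.67) = 18.47 kPa.
For a reversible adiabat, W_by_gas = (P₁V₁ − P₂V₂)/(γ−1).
W_by = (579000×0.00685 − 18470×0.0539) / (0.67) = 4434 J.
Q = 0 ⇒ ΔU = −W_by = -4434 J.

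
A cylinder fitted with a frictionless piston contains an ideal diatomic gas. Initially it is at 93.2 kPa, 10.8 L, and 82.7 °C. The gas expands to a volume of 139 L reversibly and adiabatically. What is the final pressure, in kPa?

Since PV^γ is constant along a reversible adiabat, P₂ = P₁ (V₁/V₂)^γ.
γ = 7/5 for a diatomic ideal gas.
P₂ = 93.2 × (10.8/139)^(7/5) = 2.606 kPa.

P₂ ≈ 2.61 kPa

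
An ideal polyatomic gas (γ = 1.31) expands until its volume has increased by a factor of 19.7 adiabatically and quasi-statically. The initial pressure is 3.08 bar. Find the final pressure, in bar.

P₂ ≈ 0.0621 bar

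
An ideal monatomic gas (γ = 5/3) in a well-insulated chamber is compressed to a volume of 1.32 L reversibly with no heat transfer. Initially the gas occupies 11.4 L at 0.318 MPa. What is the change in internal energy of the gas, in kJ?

ΔU ≈ 17.5 kJ

P₂ = P₁(V₁/V₂)^γ = 0.318×(11.4/1.32)^(5/3) = 11.56 MPa.
For a reversible adiabat, W_by_gas = (P₁V₁ − P₂V₂)/(γ−1).
W_by = (318000×0.0114 − 1.156×10^7×0.00132) / (2/3) = -17450 J.
Q = 0 ⇒ ΔU = −W_by = 17450 J.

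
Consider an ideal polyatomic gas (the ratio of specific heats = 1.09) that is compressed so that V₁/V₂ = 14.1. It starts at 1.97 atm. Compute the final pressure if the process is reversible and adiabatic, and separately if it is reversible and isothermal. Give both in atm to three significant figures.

Isothermal: P₂ = P₁(V₁/V₂) = 1.97×14.1 = 27.78 atm.
Adiabatic: P₂ = P₁(V₁/V₂)^γ = 1.97×14.1^(1.09) = 35.25 atm.

adiabatic: 35.2 atm; isothermal: 27.8 atm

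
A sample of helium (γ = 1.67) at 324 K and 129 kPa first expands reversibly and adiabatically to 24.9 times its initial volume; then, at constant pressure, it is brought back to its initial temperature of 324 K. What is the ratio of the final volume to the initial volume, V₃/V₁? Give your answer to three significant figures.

Adiabatic step: V₂/V₁ = 24.9; T₂ = T₁·(1/24.9)^(0.67) = 37.59 K.
Isobaric step: V₃/V₂ = T₃/T₂ = 324/37.59.
V₃/V₁ = (V₂/V₁)(V₃/V₂) = 24.9 × (324/37.59) = 214.6.

V₃/V₁ ≈ 215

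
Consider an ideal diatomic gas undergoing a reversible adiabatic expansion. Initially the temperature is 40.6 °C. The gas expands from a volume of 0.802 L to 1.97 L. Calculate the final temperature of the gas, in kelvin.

Adiabatic: T₁V₁^(γ−1) = T₂V₂^(γ−1) ⇒ T₂ = T₁ (V₁/V₂)^(γ−1).
For a diatomic ideal gas γ = 7/5, so γ−1 = 2/5.
T₁ = 40.6 °C = 313.8 K.
T₂ = 313.8 × (0.802/1.97)^(2/5) = 219 K.

T₂ ≈ 219 K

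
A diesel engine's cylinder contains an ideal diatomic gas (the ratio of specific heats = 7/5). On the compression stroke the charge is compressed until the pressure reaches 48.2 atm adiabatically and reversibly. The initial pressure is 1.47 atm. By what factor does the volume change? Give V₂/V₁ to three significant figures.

V₂/V₁ ≈ 0.0827

From PV^γ = const, V₂/V₁ = (P₁/P₂)^(1/γ).
V₂/V₁ = (1.47/48.2)^(5/7) = 0.08267.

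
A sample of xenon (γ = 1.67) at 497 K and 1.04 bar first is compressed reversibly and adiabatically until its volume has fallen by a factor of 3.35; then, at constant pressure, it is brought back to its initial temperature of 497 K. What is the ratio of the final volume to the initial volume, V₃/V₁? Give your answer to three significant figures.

V₃/V₁ ≈ 0.133

Adiabatic step: V₂/V₁ = 0.2985; T₂ = T₁·3.35^(0.67) = 1117 K.
Isobaric step: V₃/V₂ = T₃/T₂ = 497/1117.
V₃/V₁ = (V₂/V₁)(V₃/V₂) = 0.2985 × (497/1117) = 0.1328.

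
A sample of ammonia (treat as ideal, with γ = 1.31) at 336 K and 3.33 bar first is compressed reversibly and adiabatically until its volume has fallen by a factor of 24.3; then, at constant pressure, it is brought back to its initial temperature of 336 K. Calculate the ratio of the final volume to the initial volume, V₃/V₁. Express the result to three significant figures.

Adiabatic step: V₂/V₁ = 0.04115; T₂ = T₁·24.3^(0.31) = 903.4 K.
Isobaric step: V₃/V₂ = T₃/T₂ = 336/903.4.
V₃/V₁ = (V₂/V₁)(V₃/V₂) = 0.04115 × (336/903.4) = 0.01531.

V₃/V₁ ≈ 0.0153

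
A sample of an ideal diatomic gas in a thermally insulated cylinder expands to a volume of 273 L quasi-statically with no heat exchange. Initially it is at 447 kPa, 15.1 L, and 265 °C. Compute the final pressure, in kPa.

P₂ ≈ 7.77 kPa

Adiabatic: P₁V₁^γ = P₂V₂^γ ⇒ P₂ = P₁ (V₁/V₂)^γ.
γ = 7/5 for a diatomic ideal gas.
P₂ = 447 × (15.1/273)^(7/5) = 7.767 kPa.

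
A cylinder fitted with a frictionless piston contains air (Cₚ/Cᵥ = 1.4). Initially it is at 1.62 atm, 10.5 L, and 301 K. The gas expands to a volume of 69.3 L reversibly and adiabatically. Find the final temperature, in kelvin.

T₂ ≈ 141 K

For a reversible adiabat TV^(γ−1) is constant, so T₂ = T₁ (V₁/V₂)^(γ−1).
T₂ = 301 × (10.5/69.3)^(0.4) = 141.5 K.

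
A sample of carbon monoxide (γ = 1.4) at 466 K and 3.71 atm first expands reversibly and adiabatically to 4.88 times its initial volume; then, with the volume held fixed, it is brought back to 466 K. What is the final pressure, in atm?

P₃ ≈ 0.760 atm

Adiabatic step (PV^γ = const): P₂ = 3.71×(1/4.88)^(1.4) = 0.4033 atm; T₂ = 466×(1/4.88)^(0.4) = 247.2 K.
Isochoric: P₃ = P₂(T₃/T₂) = 0.4033 × (466/247.2) = 0.7602 atm.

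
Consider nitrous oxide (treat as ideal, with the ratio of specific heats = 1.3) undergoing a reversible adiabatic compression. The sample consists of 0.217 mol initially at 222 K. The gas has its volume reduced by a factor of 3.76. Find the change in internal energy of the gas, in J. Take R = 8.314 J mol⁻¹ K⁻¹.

ΔU ≈ 651 J

Adiabatic: T₁V₁^(γ−1) = T₂V₂^(γ−1) ⇒ T₂ = T₁ (V₁/V₂)^(γ−1).
T₂ = 222 × 3.76^(0.3) = 330.3 K.
Q = 0, so ΔU = W_on_gas = nCᵥΔT with Cᵥ = R/(γ−1) = 27.71 J/(mol·K).
ΔU = 0.217 × 27.71 × (330.3 − 222) = 651.3 J.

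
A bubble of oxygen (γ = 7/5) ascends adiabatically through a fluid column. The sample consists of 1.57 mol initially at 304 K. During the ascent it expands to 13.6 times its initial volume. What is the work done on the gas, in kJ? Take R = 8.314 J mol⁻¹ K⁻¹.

For a reversible adiabat TV^(γ−1) is constant, so T₂ = T₁ (V₁/V₂)^(γ−1).
T₂ = 304 × (1/13.6)^(2/5) = 107 K.
Q = 0, so ΔU = W_on_gas = nCᵥΔT with Cᵥ = R/(γ−1) = 20.79 J/(mol·K).
ΔU = 1.57 × 20.79 × (107 − 304) = -6428 J.

W ≈ -6.43 kJ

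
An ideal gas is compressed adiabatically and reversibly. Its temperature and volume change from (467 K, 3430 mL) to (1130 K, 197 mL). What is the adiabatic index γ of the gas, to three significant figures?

γ ≈ 1.31

TV^(γ−1) = const ⇒ γ − 1 = ln(T₂/T₁) / ln(V₁/V₂).
γ = 1 + ln(1130/467) / ln(3430/197) = 1.309.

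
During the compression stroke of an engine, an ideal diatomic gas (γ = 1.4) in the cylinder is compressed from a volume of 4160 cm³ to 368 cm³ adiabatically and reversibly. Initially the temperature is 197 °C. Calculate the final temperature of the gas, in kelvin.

T₂ ≈ 1240 K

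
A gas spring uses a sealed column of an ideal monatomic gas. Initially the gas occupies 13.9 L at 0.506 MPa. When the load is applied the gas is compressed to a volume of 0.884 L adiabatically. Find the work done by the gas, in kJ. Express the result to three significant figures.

γ = 5/3 for a monatomic ideal gas.
P₂ = P₁(V₁/V₂)^γ = 0.506×(13.9/0.884)^(5/3) = 49.94 MPa.
For a reversible adiabat, W_by_gas = (P₁V₁ − P₂V₂)/(γ−1).
W_by = (506000×0.0139 − 4.994×10^7×0.000884) / (2/3) = -55670 J.

W ≈ -55.7 kJ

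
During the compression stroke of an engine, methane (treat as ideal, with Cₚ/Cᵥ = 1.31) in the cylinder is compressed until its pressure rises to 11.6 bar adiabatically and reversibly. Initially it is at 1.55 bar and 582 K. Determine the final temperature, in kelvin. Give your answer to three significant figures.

Adiabatic: T₂/T₁ = (P₂/P₁)^((γ−1)/γ).
T₂ = 582 × (11.6/1.55)^(0.237) = 937.1 K.

T₂ ≈ 937 K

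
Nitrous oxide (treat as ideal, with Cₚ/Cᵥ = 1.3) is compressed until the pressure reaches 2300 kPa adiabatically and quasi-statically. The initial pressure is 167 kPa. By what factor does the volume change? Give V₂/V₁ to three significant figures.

V₂/V₁ ≈ 0.133

From PV^γ = const, V₂/V₁ = (P₁/P₂)^(1/γ).
V₂/V₁ = (167/2300)^(0.769) = 0.133.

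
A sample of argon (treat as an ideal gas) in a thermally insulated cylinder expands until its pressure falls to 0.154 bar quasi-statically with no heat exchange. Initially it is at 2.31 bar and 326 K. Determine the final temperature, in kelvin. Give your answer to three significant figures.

T₂ ≈ 110 K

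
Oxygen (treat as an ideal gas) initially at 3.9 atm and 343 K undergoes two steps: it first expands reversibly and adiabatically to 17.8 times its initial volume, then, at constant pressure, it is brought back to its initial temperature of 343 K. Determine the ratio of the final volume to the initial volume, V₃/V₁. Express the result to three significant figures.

V₃/V₁ ≈ 56.3

For a diatomic ideal gas γ = 7/5.
Adiabatic step: V₂/V₁ = 17.8; T₂ = T₁·(1/17.8)^(2/5) = 108.4 K.
Isobaric step: V₃/V₂ = T₃/T₂ = 343/108.4.
V₃/V₁ = (V₂/V₁)(V₃/V₂) = 17.8 × (343/108.4) = 56.31.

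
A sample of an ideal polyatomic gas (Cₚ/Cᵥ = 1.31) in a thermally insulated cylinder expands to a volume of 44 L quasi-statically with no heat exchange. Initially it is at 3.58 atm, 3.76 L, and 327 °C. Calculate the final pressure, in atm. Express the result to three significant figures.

P₂ ≈ 0.143 atm

Adiabatic: P₁V₁^γ = P₂V₂^γ ⇒ P₂ = P₁ (V₁/V₂)^γ.
P₂ = 3.58 × (3.76/44)^(1.31) = 0.1427 atm.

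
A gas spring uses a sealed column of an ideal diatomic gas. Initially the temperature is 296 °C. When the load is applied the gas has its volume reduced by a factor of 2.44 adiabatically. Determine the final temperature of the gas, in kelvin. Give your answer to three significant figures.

For a reversible adiabat TV^(γ−1) is constant, so T₂ = T₁ (V₁/V₂)^(γ−1).
For a diatomic ideal gas γ = 7/5, so γ−1 = 2/5.
T₁ = 296 °C = 569.1 K.
T₂ = 569.1 × 2.44^(2/5) = 813.2 K.

T₂ ≈ 813 K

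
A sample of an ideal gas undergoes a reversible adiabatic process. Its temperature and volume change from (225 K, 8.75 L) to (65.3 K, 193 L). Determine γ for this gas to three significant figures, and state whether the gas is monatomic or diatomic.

γ ≈ 1.40; diatomic

TV^(γ−1) = const ⇒ γ − 1 = ln(T₂/T₁) / ln(V₁/V₂).
γ = 1 + ln(65.3/225) / ln(8.75/193) = 1.4.
γ ≈ 1.40 is close to 7/5, so the gas is diatomic.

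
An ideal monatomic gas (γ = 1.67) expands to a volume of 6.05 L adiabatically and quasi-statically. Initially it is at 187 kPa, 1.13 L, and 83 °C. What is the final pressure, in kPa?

Adiabatic: P₁V₁^γ = P₂V₂^γ ⇒ P₂ = P₁ (V₁/V₂)^γ.
P₂ = 187 × (1.13/6.05)^(1.67) = 11.35 kPa.

P₂ ≈ 11.3 kPa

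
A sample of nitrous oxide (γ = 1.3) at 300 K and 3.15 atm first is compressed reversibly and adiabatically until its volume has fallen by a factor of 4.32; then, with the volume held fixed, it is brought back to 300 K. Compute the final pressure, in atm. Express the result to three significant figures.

P₃ ≈ 13.6 atm

Adiabatic step (PV^γ = const): P₂ = 3.15×4.32^(1.3) = 21.11 atm; T₂ = 300×4.32^(0.3) = 465.3 K.
Isochoric: P₃ = P₂(T₃/T₂) = 21.11 × (300/465.3) = 13.61 atm.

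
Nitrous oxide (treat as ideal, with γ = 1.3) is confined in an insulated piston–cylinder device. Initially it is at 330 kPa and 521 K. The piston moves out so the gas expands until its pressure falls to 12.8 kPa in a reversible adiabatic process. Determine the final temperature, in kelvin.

Adiabatic: T₂/T₁ = (P₂/P₁)^((γ−1)/γ).
T₂ = 521 × (12.8/330)^(0.231) = 246.1 K.

T₂ ≈ 246 K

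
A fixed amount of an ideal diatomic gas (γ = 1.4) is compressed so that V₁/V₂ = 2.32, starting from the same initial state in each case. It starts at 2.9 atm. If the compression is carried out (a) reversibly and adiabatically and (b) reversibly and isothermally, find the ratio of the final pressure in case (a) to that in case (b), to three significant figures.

Isothermal: P_b = P₁(V₁/V₂) = 2.9×2.32.
Adiabatic: P_a = P₁(V₁/V₂)^γ = 2.9×2.32^(1.4).
P_a/P_b = (V₁/V₂)^(γ−1) = 2.32^(0.4) = 1.4.

P_adiabatic / P_isothermal ≈ 1.40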